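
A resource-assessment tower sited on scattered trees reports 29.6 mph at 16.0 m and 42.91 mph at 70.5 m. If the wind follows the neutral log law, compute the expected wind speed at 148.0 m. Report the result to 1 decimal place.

Log law: V ∝ ln(z/z₀). From the pair, with r = V₁/V₂ = 0.68982,
ln z₀ = (ln z₁ − r·ln z₂)/(1 − r) = (2.7726 − 0.68982×4.2556)/0.31018 = -0.5255 → z₀ = 0.5913 m
V₃ = V₁ · ln(z₃/z₀)/ln(z₁/z₀) = 29.6 × 5.5227/3.2981 = 49.5658 mph

49.6 mph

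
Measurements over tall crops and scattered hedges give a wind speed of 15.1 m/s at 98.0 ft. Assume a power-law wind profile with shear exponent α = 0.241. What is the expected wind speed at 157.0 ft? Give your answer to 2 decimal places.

Power-law profile: V₂ = V₁ · (z₂/z₁)^α
V₂ = 15.1 × (157.0/98.0)^0.241 = 15.1 × (1.6020)^0.241
    = 15.1 × 1.1203 = 16.9162 m/s

16.92 m/s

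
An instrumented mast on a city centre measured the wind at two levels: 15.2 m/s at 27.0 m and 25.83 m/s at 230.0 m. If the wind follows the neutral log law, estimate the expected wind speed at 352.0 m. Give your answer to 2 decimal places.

Log law: V ∝ ln(z/z₀). From the pair, with r = V₁/V₂ = 0.58846,
ln z₀ = (ln z₁ − r·ln z₂)/(1 − r) = (3.2958 − 0.58846×5.4381)/0.41154 = 0.2326 → z₀ = 1.262 m
V₃ = V₁ · ln(z₃/z₀)/ln(z₁/z₀) = 15.2 × 5.6310/3.0632 = 27.9416 m/s

27.94 m/s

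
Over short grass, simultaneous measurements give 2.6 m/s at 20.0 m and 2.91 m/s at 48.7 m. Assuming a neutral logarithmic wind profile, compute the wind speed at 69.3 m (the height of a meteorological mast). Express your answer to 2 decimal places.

Log law: V ∝ ln(z/z₀). From the pair, with r = V₁/V₂ = 0.89347,
ln z₀ = (ln z₁ − r·ln z₂)/(1 − r) = (2.9957 − 0.89347×3.8857)/0.10653 = -4.4683 → z₀ = 0.01147 m
V₃ = V₁ · ln(z₃/z₀)/ln(z₁/z₀) = 2.6 × 8.7068/7.4641 = 3.0329 m/s

3.03 m/s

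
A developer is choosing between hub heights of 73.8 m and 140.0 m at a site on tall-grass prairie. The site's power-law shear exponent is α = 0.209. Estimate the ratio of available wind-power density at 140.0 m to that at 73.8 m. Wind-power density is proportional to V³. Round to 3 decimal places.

Speed ratio: V_B/V_A = (z_B/z_A)^α = (140.0/73.8)^0.209 = (1.8970)^0.209 = 1.14319
Power-density ratio: P_B/P_A = (V_B/V_A)³ = (1.14319)³ = 1.49400

1.494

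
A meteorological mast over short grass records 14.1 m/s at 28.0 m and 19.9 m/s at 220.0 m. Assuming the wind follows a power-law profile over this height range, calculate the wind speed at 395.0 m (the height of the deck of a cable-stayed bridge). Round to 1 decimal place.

First find α: α = ln(V₂/V₁)/ln(z₂/z₁) = ln(19.9/14.1)/ln(220.0/28.0) = 0.34454/2.06142 = 0.1671
Extrapolate from 220.0 m to 395.0 m: V₃ = 19.9 × (395.0/220.0)^0.1671 = 19.9 × 1.1028 = 21.9450 m/s

21.9 m/s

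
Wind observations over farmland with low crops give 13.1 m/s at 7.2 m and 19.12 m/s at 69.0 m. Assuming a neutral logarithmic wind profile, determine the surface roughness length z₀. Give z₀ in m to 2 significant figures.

z₀ ≈ 0.053 m

Log law: V(z) ∝ ln(z/z₀). With r = V₁/V₂ = 13.1/19.12 = 0.68515,
r · ln(z₂/z₀) = ln(z₁/z₀) ⇒ ln z₀ = (ln z₁ − r·ln z₂)/(1 − r)
ln z₀ = (1.97408 − 0.68515×4.23411) / 0.31485 = -2.9439
z₀ = exp(-2.9439) = 0.05266 m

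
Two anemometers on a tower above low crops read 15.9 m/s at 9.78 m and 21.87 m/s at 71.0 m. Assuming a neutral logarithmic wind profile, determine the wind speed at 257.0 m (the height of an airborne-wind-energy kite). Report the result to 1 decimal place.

25.7 m/s

Log law: V ∝ ln(z/z₀). From the pair, with r = V₁/V₂ = 0.72702,
ln z₀ = (ln z₁ − r·ln z₂)/(1 − r) = (2.2803 − 0.72702×4.2627)/0.27298 = -2.9993 → z₀ = 0.04982 m
V₃ = V₁ · ln(z₃/z₀)/ln(z₁/z₀) = 15.9 × 8.5483/5.2796 = 25.7441 m/s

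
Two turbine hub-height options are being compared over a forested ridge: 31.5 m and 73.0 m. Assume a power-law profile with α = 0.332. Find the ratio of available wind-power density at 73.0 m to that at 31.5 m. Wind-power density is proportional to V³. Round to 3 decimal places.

2.310

Speed ratio: V_B/V_A = (z_B/z_A)^α = (73.0/31.5)^0.332 = (2.3175)^0.332 = 1.32186
Power-density ratio: P_B/P_A = (V_B/V_A)³ = (1.32186)³ = 2.30968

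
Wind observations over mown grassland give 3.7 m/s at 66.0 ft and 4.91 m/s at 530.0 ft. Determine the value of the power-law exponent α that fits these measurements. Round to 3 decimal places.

α ≈ 0.136

Power law: V₂/V₁ = (z₂/z₁)^α ⇒ α = ln(V₂/V₁) / ln(z₂/z₁)
α = ln(4.91/3.7) / ln(530.0/66.0) = ln(1.3270) / ln(8.0303)
  = 0.28294 / 2.08322 = 0.13582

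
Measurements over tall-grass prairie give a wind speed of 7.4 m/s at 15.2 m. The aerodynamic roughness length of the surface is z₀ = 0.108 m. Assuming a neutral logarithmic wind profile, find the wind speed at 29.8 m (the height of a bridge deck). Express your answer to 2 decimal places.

Log law: V(z) ∝ ln(z/z₀), so V₂/V₁ = ln(z₂/z₀) / ln(z₁/z₀).
ln(29.8/0.108) = 5.6201, ln(15.2/0.108) = 4.9469
V₂ = 7.4 × 5.6201/4.9469 = 7.4 × 1.1361 = 8.4070 m/s

8.41 m/s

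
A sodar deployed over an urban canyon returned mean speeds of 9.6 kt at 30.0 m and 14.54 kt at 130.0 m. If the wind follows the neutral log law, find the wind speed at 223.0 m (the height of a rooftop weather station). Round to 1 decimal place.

16.4 kt

Log law: V ∝ ln(z/z₀). From the pair, with r = V₁/V₂ = 0.66025,
ln z₀ = (ln z₁ − r·ln z₂)/(1 − r) = (3.4012 − 0.66025×4.8675)/0.33975 = 0.5516 → z₀ = 1.736 m
V₃ = V₁ · ln(z₃/z₀)/ln(z₁/z₀) = 9.6 × 4.8555/2.8496 = 16.3580 kt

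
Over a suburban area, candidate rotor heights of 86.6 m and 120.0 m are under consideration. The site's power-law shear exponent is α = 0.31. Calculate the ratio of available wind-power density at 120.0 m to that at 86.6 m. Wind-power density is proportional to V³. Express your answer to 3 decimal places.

1.354

Speed ratio: V_B/V_A = (z_B/z_A)^α = (120.0/86.6)^0.31 = (1.3857)^0.31 = 1.10641
Power-density ratio: P_B/P_A = (V_B/V_A)³ = (1.10641)³ = 1.35440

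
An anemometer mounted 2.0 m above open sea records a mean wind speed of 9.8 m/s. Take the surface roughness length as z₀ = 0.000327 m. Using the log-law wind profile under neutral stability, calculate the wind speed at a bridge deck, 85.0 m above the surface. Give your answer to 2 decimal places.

Log law: V(z) ∝ ln(z/z₀), so V₂/V₁ = ln(z₂/z₀) / ln(z₁/z₀).
ln(85.0/0.000327) = 12.4682, ln(2.0/0.000327) = 8.7187
V₂ = 9.8 × 12.4682/8.7187 = 9.8 × 1.4301 = 14.0145 m/s

14.01 m/s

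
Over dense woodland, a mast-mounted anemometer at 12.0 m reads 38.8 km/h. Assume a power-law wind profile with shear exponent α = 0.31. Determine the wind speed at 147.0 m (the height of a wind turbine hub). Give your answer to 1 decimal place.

84.4 km/h

Power-law profile: V₂ = V₁ · (z₂/z₁)^α
V₂ = 38.8 × (147.0/12.0)^0.31 = 38.8 × (12.2500)^0.31
    = 38.8 × 2.1743 = 84.3634 km/h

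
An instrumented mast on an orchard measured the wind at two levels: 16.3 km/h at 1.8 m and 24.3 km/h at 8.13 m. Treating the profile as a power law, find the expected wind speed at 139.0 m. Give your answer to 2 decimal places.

51.54 km/h

First find α: α = ln(V₂/V₁)/ln(z₂/z₁) = ln(24.3/16.3)/ln(8.13/1.8) = 0.39931/1.50777 = 0.2648
Extrapolate from 8.13 m to 139.0 m: V₃ = 24.3 × (139.0/8.13)^0.2648 = 24.3 × 2.1209 = 51.5380 km/h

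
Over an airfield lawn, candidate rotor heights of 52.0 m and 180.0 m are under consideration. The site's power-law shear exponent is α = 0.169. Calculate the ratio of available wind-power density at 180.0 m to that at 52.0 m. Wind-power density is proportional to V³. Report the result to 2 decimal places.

1.88

Speed ratio: V_B/V_A = (z_B/z_A)^α = (180.0/52.0)^0.169 = (3.4615)^0.169 = 1.23349
Power-density ratio: P_B/P_A = (V_B/V_A)³ = (1.23349)³ = 1.87676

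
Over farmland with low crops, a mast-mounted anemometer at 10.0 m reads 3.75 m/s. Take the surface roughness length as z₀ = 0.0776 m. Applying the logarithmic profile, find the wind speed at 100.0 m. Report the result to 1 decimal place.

Log law: V(z) ∝ ln(z/z₀), so V₂/V₁ = ln(z₂/z₀) / ln(z₁/z₀).
ln(100.0/0.0776) = 7.1614, ln(10.0/0.0776) = 4.8588
V₂ = 3.75 × 7.1614/4.8588 = 3.75 × 1.4739 = 5.5271 m/s

5.5 m/s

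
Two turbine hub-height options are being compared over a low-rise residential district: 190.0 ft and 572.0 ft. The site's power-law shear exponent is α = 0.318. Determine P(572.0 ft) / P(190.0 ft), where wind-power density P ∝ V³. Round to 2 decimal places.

Speed ratio: V_B/V_A = (z_B/z_A)^α = (572.0/190.0)^0.318 = (3.0105)^0.318 = 1.41974
Power-density ratio: P_B/P_A = (V_B/V_A)³ = (1.41974)³ = 2.86171

2.86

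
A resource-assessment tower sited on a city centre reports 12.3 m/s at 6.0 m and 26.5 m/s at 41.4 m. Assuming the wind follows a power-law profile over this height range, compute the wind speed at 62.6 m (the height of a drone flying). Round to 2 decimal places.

31.23 m/s

First find α: α = ln(V₂/V₁)/ln(z₂/z₁) = ln(26.5/12.3)/ln(41.4/6.0) = 0.76755/1.93152 = 0.3974
Extrapolate from 41.4 m to 62.6 m: V₃ = 26.5 × (62.6/41.4)^0.3974 = 26.5 × 1.1786 = 31.2324 m/s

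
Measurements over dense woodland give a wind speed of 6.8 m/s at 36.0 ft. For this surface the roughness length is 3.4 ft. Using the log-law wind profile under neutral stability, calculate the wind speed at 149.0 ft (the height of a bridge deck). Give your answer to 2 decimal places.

Log law: V(z) ∝ ln(z/z₀), so V₂/V₁ = ln(z₂/z₀) / ln(z₁/z₀).
ln(149.0/3.4) = 3.7802, ln(36.0/3.4) = 2.3597
V₂ = 6.8 × 3.7802/2.3597 = 6.8 × 1.6019 = 10.8932 m/s

10.89 m/s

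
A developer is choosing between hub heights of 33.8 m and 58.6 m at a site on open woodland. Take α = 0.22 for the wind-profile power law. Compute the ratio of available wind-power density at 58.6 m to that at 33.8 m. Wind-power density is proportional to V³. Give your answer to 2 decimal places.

1.44

Speed ratio: V_B/V_A = (z_B/z_A)^α = (58.6/33.8)^0.22 = (1.7337)^0.22 = 1.12869
Power-density ratio: P_B/P_A = (V_B/V_A)³ = (1.12869)³ = 1.43790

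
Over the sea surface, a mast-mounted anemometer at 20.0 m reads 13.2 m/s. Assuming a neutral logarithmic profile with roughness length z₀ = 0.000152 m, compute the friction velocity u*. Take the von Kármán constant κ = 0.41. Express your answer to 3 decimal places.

u* ≈ 0.459 m/s

Log law: V(z) = (u*/κ) · ln(z/z₀) ⇒ u* = κ · V / ln(z/z₀)
u* = 0.41 × 13.2 / ln(20.0/0.000152) = 0.41 × 13.2 / 11.7874
   = 5.4120 / 11.7874 = 0.4591 m/s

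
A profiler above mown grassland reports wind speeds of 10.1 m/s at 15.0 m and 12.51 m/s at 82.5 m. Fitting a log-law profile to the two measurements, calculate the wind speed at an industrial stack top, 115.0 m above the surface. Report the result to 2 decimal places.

12.98 m/s

Log law: V ∝ ln(z/z₀). From the pair, with r = V₁/V₂ = 0.80735,
ln z₀ = (ln z₁ − r·ln z₂)/(1 − r) = (2.7081 − 0.80735×4.4128)/0.19265 = -4.4363 → z₀ = 0.01184 m
V₃ = V₁ · ln(z₃/z₀)/ln(z₁/z₀) = 10.1 × 9.1813/7.1444 = 12.9795 m/s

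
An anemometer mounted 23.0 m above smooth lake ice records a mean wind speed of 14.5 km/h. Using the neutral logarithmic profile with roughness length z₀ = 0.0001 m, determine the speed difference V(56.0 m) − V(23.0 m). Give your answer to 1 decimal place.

1.0 km/h

Log law: V₂ = V₁ · ln(z₂/z₀)/ln(z₁/z₀) = 14.5 × 13.2357/12.3458 = 15.5451 km/h
ΔV = 15.5451 − 14.5 = 1.0451 km/h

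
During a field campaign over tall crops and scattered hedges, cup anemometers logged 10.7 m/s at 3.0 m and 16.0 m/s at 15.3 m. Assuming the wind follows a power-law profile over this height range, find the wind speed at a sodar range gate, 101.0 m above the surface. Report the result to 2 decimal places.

25.50 m/s

First find α: α = ln(V₂/V₁)/ln(z₂/z₁) = ln(16.0/10.7)/ln(15.3/3.0) = 0.40234/1.62924 = 0.2470
Extrapolate from 15.3 m to 101.0 m: V₃ = 16.0 × (101.0/15.3)^0.2470 = 16.0 × 1.5937 = 25.4994 m/s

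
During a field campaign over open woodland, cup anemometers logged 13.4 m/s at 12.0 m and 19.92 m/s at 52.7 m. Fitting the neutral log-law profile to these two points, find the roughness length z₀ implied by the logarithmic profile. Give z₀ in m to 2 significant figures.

Log law: V(z) ∝ ln(z/z₀). With r = V₁/V₂ = 13.4/19.92 = 0.67269,
r · ln(z₂/z₀) = ln(z₁/z₀) ⇒ ln z₀ = (ln z₁ − r·ln z₂)/(1 − r)
ln z₀ = (2.48491 − 0.67269×3.96462) / 0.32731 = -0.5562
z₀ = exp(-0.5562) = 0.5734 m

z₀ ≈ 0.57 m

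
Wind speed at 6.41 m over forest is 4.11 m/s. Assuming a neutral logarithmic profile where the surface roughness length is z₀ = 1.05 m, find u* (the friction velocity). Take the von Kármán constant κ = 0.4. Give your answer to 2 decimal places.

u* ≈ 0.91 m/s

Log law: V(z) = (u*/κ) · ln(z/z₀) ⇒ u* = κ · V / ln(z/z₀)
u* = 0.4 × 4.11 / ln(6.41/1.05) = 0.4 × 4.11 / 1.8091
   = 1.6440 / 1.8091 = 0.9088 m/s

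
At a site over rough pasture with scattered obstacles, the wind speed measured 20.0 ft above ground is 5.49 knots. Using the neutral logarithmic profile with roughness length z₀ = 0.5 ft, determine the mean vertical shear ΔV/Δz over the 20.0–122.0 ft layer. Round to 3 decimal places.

Log law: V₂ = V₁ · ln(z₂/z₀)/ln(z₁/z₀) = 5.49 × 5.4972/3.6889 = 8.1812 knots
ΔV/Δz = (8.1812 − 5.49)/(122.0 − 20.0) = 2.6912/102.0000 = 0.02638 knots/ft

0.026 knots/ft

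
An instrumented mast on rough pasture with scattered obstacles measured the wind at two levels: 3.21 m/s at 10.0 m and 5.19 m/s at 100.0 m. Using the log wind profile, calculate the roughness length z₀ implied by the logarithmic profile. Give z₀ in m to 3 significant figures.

z₀ ≈ 0.239 m

Log law: V(z) ∝ ln(z/z₀). With r = V₁/V₂ = 3.21/5.19 = 0.61850,
r · ln(z₂/z₀) = ln(z₁/z₀) ⇒ ln z₀ = (ln z₁ − r·ln z₂)/(1 − r)
ln z₀ = (2.30259 − 0.61850×4.60517) / 0.38150 = -1.4304
z₀ = exp(-1.4304) = 0.2392 m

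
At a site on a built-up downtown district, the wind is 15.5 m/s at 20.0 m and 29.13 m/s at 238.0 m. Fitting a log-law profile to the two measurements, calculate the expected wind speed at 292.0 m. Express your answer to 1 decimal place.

Log law: V ∝ ln(z/z₀). From the pair, with r = V₁/V₂ = 0.53210,
ln z₀ = (ln z₁ − r·ln z₂)/(1 − r) = (2.9957 − 0.53210×5.4723)/0.46790 = 0.1794 → z₀ = 1.197 m
V₃ = V₁ · ln(z₃/z₀)/ln(z₁/z₀) = 15.5 × 5.4973/2.8163 = 30.2554 m/s

30.3 m/s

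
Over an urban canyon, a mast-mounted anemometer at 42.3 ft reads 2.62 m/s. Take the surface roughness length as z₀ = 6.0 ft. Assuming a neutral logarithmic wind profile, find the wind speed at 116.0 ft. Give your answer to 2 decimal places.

Log law: V(z) ∝ ln(z/z₀), so V₂/V₁ = ln(z₂/z₀) / ln(z₁/z₀).
ln(116.0/6.0) = 2.9618, ln(42.3/6.0) = 1.9530
V₂ = 2.62 × 2.9618/1.9530 = 2.62 × 1.5165 = 3.9733 m/s

3.97 m/s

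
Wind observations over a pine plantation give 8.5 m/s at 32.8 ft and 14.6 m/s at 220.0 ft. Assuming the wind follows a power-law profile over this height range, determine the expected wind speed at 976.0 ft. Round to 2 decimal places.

First find α: α = ln(V₂/V₁)/ln(z₂/z₁) = ln(14.6/8.5)/ln(220.0/32.8) = 0.54096/1.90320 = 0.2842
Extrapolate from 220.0 ft to 976.0 ft: V₃ = 14.6 × (976.0/220.0)^0.2842 = 14.6 × 1.5272 = 22.2977 m/s

22.30 m/s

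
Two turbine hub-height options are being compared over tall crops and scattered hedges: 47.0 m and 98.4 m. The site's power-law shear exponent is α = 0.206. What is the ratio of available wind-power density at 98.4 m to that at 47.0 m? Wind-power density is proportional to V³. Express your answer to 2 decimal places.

Speed ratio: V_B/V_A = (z_B/z_A)^α = (98.4/47.0)^0.206 = (2.0936)^0.206 = 1.16441
Power-density ratio: P_B/P_A = (V_B/V_A)³ = (1.16441)³ = 1.57875

1.58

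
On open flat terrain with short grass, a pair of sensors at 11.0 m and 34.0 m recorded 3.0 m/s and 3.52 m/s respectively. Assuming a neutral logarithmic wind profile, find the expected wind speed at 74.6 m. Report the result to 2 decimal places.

Log law: V ∝ ln(z/z₀). From the pair, with r = V₁/V₂ = 0.85227,
ln z₀ = (ln z₁ − r·ln z₂)/(1 − r) = (2.3979 − 0.85227×3.5264)/0.14773 = -4.1125 → z₀ = 0.01637 m
V₃ = V₁ · ln(z₃/z₀)/ln(z₁/z₀) = 3.0 × 8.4246/6.5104 = 3.8821 m/s

3.88 m/s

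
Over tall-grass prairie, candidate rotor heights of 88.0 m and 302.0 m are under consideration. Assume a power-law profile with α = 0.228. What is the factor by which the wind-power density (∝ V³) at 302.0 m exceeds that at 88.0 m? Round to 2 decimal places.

Speed ratio: V_B/V_A = (z_B/z_A)^α = (302.0/88.0)^0.228 = (3.4318)^0.228 = 1.32465
Power-density ratio: P_B/P_A = (V_B/V_A)³ = (1.32465)³ = 2.32433

2.32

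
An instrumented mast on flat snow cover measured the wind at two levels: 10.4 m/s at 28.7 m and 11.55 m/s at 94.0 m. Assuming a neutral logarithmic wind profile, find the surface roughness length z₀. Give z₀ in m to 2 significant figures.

z₀ ≈ 0.00063 m

Log law: V(z) ∝ ln(z/z₀). With r = V₁/V₂ = 10.4/11.55 = 0.90043,
r · ln(z₂/z₀) = ln(z₁/z₀) ⇒ ln z₀ = (ln z₁ − r·ln z₂)/(1 − r)
ln z₀ = (3.35690 − 0.90043×4.54329) / 0.09957 = -7.3723
z₀ = exp(-7.3723) = 0.0006284 m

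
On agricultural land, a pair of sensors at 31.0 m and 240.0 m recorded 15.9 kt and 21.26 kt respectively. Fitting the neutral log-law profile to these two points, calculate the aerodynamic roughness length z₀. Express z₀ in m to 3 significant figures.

z₀ ≈ 0.0716 m

Log law: V(z) ∝ ln(z/z₀). With r = V₁/V₂ = 15.9/21.26 = 0.74788,
r · ln(z₂/z₀) = ln(z₁/z₀) ⇒ ln z₀ = (ln z₁ − r·ln z₂)/(1 − r)
ln z₀ = (3.43399 − 0.74788×5.48064) / 0.25212 = -2.6372
z₀ = exp(-2.6372) = 0.07156 m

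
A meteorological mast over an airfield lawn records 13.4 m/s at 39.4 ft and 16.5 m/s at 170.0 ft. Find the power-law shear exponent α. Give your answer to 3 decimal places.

Power law: V₂/V₁ = (z₂/z₁)^α ⇒ α = ln(V₂/V₁) / ln(z₂/z₁)
α = ln(16.5/13.4) / ln(170.0/39.4) = ln(1.2313) / ln(4.3147)
  = 0.20811 / 1.46203 = 0.14234

α ≈ 0.142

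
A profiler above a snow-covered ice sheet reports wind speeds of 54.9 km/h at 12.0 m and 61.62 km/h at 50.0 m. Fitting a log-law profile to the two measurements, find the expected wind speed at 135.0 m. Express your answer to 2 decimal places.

Log law: V ∝ ln(z/z₀). From the pair, with r = V₁/V₂ = 0.89094,
ln z₀ = (ln z₁ − r·ln z₂)/(1 − r) = (2.4849 − 0.89094×3.9120)/0.10906 = -9.1741 → z₀ = 0.0001037 m
V₃ = V₁ · ln(z₃/z₀)/ln(z₁/z₀) = 54.9 × 14.0794/11.6590 = 66.2970 km/h

66.30 km/h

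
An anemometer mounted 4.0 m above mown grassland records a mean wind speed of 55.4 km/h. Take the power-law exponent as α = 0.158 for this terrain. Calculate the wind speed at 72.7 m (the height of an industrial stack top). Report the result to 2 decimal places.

87.60 km/h

Power-law profile: V₂ = V₁ · (z₂/z₁)^α
V₂ = 55.4 × (72.7/4.0)^0.158 = 55.4 × (18.1750)^0.158
    = 55.4 × 1.5812 = 87.6005 km/h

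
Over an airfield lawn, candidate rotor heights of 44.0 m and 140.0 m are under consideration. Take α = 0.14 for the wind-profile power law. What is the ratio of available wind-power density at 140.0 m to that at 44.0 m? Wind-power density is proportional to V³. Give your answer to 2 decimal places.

Speed ratio: V_B/V_A = (z_B/z_A)^α = (140.0/44.0)^0.14 = (3.1818)^0.14 = 1.17591
Power-density ratio: P_B/P_A = (V_B/V_A)³ = (1.17591)³ = 1.62601

1.63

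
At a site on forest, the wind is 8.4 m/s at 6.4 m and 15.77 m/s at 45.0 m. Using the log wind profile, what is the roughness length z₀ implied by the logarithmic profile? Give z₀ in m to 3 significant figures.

Log law: V(z) ∝ ln(z/z₀). With r = V₁/V₂ = 8.4/15.77 = 0.53266,
r · ln(z₂/z₀) = ln(z₁/z₀) ⇒ ln z₀ = (ln z₁ − r·ln z₂)/(1 − r)
ln z₀ = (1.85630 − 0.53266×3.80666) / 0.46734 = -0.3666
z₀ = exp(-0.3666) = 0.6931 m

z₀ ≈ 0.693 m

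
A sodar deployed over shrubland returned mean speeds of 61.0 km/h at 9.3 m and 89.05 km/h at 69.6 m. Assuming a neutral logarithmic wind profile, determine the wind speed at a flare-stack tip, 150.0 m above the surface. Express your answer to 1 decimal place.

99.8 km/h

Log law: V ∝ ln(z/z₀). From the pair, with r = V₁/V₂ = 0.68501,
ln z₀ = (ln z₁ − r·ln z₂)/(1 − r) = (2.2300 − 0.68501×4.2428)/0.31499 = -2.1471 → z₀ = 0.1168 m
V₃ = V₁ · ln(z₃/z₀)/ln(z₁/z₀) = 61.0 × 7.1577/4.3771 = 99.7512 km/h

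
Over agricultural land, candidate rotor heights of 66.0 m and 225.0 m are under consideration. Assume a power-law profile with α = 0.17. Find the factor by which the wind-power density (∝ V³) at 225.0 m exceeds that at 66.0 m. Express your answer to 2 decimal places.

1.87

Speed ratio: V_B/V_A = (z_B/z_A)^α = (225.0/66.0)^0.17 = (3.4091)^0.17 = 1.23182
Power-density ratio: P_B/P_A = (V_B/V_A)³ = (1.23182)³ = 1.86916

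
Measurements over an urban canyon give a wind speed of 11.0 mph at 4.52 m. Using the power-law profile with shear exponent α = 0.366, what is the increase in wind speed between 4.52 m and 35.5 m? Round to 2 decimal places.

Power law: V₂ = V₁ · (z₂/z₁)^α = 11.0 × (7.8540)^0.366 = 23.3881 mph
ΔV = 23.3881 − 11.0 = 12.3881 mph

12.39 mph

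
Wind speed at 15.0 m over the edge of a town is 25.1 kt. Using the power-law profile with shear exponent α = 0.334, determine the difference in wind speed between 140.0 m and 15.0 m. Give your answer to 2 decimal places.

Power law: V₂ = V₁ · (z₂/z₁)^α = 25.1 × (9.3333)^0.334 = 52.9256 kt
ΔV = 52.9256 − 25.1 = 27.8256 kt

27.83 kt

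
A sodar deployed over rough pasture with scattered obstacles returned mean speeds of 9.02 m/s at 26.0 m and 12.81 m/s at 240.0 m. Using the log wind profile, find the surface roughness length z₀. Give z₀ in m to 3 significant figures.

z₀ ≈ 0.131 m

Log law: V(z) ∝ ln(z/z₀). With r = V₁/V₂ = 9.02/12.81 = 0.70414,
r · ln(z₂/z₀) = ln(z₁/z₀) ⇒ ln z₀ = (ln z₁ − r·ln z₂)/(1 − r)
ln z₀ = (3.25810 − 0.70414×5.48064) / 0.29586 = -2.0314
z₀ = exp(-2.0314) = 0.1311 m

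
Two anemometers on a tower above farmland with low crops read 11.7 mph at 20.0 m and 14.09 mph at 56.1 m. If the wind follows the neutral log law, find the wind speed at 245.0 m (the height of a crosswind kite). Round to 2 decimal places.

Log law: V ∝ ln(z/z₀). From the pair, with r = V₁/V₂ = 0.83038,
ln z₀ = (ln z₁ − r·ln z₂)/(1 − r) = (2.9957 − 0.83038×4.0271)/0.16962 = -2.0534 → z₀ = 0.1283 m
V₃ = V₁ · ln(z₃/z₀)/ln(z₁/z₀) = 11.7 × 7.5547/5.0491 = 17.5059 mph

17.51 mph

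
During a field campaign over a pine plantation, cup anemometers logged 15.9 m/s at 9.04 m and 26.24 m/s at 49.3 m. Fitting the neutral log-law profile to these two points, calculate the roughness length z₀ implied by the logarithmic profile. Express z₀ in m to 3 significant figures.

z₀ ≈ 0.666 m

Log law: V(z) ∝ ln(z/z₀). With r = V₁/V₂ = 15.9/26.24 = 0.60595,
r · ln(z₂/z₀) = ln(z₁/z₀) ⇒ ln z₀ = (ln z₁ − r·ln z₂)/(1 − r)
ln z₀ = (2.20166 − 0.60595×3.89792) / 0.39405 = -0.4067
z₀ = exp(-0.4067) = 0.6658 m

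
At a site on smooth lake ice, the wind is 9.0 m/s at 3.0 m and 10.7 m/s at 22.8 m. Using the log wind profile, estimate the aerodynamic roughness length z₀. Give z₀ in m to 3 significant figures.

Log law: V(z) ∝ ln(z/z₀). With r = V₁/V₂ = 9.0/10.7 = 0.84112,
r · ln(z₂/z₀) = ln(z₁/z₀) ⇒ ln z₀ = (ln z₁ − r·ln z₂)/(1 − r)
ln z₀ = (1.09861 − 0.84112×3.12676) / 0.15888 = -9.6386
z₀ = exp(-9.6386) = 0.00006516 m

z₀ ≈ 0.0000652 m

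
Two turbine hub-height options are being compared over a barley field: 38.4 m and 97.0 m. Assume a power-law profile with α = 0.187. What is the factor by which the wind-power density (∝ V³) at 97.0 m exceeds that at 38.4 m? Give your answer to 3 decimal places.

Speed ratio: V_B/V_A = (z_B/z_A)^α = (97.0/38.4)^0.187 = (2.5260)^0.187 = 1.18920
Power-density ratio: P_B/P_A = (V_B/V_A)³ = (1.18920)³ = 1.68178

1.682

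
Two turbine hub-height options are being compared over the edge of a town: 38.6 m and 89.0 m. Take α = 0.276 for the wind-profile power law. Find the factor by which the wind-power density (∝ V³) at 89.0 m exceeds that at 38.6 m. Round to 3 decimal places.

1.997

Speed ratio: V_B/V_A = (z_B/z_A)^α = (89.0/38.6)^0.276 = (2.3057)^0.276 = 1.25931
Power-density ratio: P_B/P_A = (V_B/V_A)³ = (1.25931)³ = 1.99710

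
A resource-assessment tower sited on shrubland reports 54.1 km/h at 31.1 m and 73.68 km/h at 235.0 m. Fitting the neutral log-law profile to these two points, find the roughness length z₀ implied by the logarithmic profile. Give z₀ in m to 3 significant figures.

z₀ ≈ 0.116 m

Log law: V(z) ∝ ln(z/z₀). With r = V₁/V₂ = 54.1/73.68 = 0.73426,
r · ln(z₂/z₀) = ln(z₁/z₀) ⇒ ln z₀ = (ln z₁ − r·ln z₂)/(1 − r)
ln z₀ = (3.43721 − 0.73426×5.45959) / 0.26574 = -2.1507
z₀ = exp(-2.1507) = 0.1164 m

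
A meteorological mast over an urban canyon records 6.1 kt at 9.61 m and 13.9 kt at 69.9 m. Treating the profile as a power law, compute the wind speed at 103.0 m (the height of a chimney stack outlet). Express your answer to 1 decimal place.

First find α: α = ln(V₂/V₁)/ln(z₂/z₁) = ln(13.9/6.1)/ln(69.9/9.61) = 0.82360/1.98426 = 0.4151
Extrapolate from 69.9 m to 103.0 m: V₃ = 13.9 × (103.0/69.9)^0.4151 = 13.9 × 1.1746 = 16.3266 kt

16.3 kt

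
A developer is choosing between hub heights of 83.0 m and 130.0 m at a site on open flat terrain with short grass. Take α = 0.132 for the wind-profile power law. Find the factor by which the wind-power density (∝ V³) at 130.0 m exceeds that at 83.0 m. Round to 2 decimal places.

Speed ratio: V_B/V_A = (z_B/z_A)^α = (130.0/83.0)^0.132 = (1.5663)^0.132 = 1.06102
Power-density ratio: P_B/P_A = (V_B/V_A)³ = (1.06102)³ = 1.19445

1.19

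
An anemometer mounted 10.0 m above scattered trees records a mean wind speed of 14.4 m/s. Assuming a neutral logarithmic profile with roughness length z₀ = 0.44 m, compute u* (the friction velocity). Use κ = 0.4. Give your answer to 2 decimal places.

u* ≈ 1.84 m/s

Log law: V(z) = (u*/κ) · ln(z/z₀) ⇒ u* = κ · V / ln(z/z₀)
u* = 0.4 × 14.4 / ln(10.0/0.44) = 0.4 × 14.4 / 3.1236
   = 5.7600 / 3.1236 = 1.8440 m/s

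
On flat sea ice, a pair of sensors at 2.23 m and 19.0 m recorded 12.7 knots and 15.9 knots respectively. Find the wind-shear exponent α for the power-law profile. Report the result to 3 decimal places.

α ≈ 0.105

Power law: V₂/V₁ = (z₂/z₁)^α ⇒ α = ln(V₂/V₁) / ln(z₂/z₁)
α = ln(15.9/12.7) / ln(19.0/2.23) = ln(1.2520) / ln(8.5202)
  = 0.22472 / 2.14244 = 0.10489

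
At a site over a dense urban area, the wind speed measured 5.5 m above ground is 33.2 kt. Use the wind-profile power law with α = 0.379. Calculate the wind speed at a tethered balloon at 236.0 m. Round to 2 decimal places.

Power-law profile: V₂ = V₁ · (z₂/z₁)^α
V₂ = 33.2 × (236.0/5.5)^0.379 = 33.2 × (42.9091)^0.379
    = 33.2 × 4.1566 = 137.9985 kt

138.00 kt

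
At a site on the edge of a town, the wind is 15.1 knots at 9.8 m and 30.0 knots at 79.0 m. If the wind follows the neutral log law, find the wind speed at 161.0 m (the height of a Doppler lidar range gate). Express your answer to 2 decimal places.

Log law: V ∝ ln(z/z₀). From the pair, with r = V₁/V₂ = 0.50333,
ln z₀ = (ln z₁ − r·ln z₂)/(1 − r) = (2.2824 − 0.50333×4.3694)/0.49667 = 0.1673 → z₀ = 1.182 m
V₃ = V₁ · ln(z₃/z₀)/ln(z₁/z₀) = 15.1 × 4.9141/2.1151 = 35.0828 knots

35.08 knots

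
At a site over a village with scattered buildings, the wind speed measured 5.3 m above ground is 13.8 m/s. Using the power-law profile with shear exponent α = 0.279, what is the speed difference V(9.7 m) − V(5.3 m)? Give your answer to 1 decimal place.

Power law: V₂ = V₁ · (z₂/z₁)^α = 13.8 × (1.8302)^0.279 = 16.3349 m/s
ΔV = 16.3349 − 13.8 = 2.5349 m/s

2.5 m/s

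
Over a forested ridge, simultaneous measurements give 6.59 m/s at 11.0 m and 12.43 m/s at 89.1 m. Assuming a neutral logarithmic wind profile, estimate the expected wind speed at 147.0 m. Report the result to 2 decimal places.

Log law: V ∝ ln(z/z₀). From the pair, with r = V₁/V₂ = 0.53017,
ln z₀ = (ln z₁ − r·ln z₂)/(1 − r) = (2.3979 − 0.53017×4.4898)/0.46983 = 0.0374 → z₀ = 1.038 m
V₃ = V₁ · ln(z₃/z₀)/ln(z₁/z₀) = 6.59 × 4.9530/2.3605 = 13.8278 m/s

13.83 m/s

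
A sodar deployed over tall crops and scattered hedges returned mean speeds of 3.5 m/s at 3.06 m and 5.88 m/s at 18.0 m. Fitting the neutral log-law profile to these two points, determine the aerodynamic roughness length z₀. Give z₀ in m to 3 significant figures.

z₀ ≈ 0.226 m

Log law: V(z) ∝ ln(z/z₀). With r = V₁/V₂ = 3.5/5.88 = 0.59524,
r · ln(z₂/z₀) = ln(z₁/z₀) ⇒ ln z₀ = (ln z₁ − r·ln z₂)/(1 − r)
ln z₀ = (1.11841 − 0.59524×2.89037) / 0.40476 = -1.4874
z₀ = exp(-1.4874) = 0.2260 m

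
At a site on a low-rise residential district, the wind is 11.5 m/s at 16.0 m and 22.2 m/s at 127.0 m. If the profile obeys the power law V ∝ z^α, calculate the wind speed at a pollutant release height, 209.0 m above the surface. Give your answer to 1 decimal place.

First find α: α = ln(V₂/V₁)/ln(z₂/z₁) = ln(22.2/11.5)/ln(127.0/16.0) = 0.65775/2.07160 = 0.3175
Extrapolate from 127.0 m to 209.0 m: V₃ = 22.2 × (209.0/127.0)^0.3175 = 22.2 × 1.1714 = 26.0042 m/s

26.0 m/s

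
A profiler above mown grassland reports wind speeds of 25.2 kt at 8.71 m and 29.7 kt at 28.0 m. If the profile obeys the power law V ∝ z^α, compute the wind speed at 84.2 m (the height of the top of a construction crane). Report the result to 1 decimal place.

34.7 kt

First find α: α = ln(V₂/V₁)/ln(z₂/z₁) = ln(29.7/25.2)/ln(28.0/8.71) = 0.16430/1.16773 = 0.1407
Extrapolate from 28.0 m to 84.2 m: V₃ = 29.7 × (84.2/28.0)^0.1407 = 29.7 × 1.1676 = 34.6764 kt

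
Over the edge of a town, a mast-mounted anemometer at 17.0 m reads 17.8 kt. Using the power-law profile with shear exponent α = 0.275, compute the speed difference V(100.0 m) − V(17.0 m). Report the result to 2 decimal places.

Power law: V₂ = V₁ · (z₂/z₁)^α = 17.8 × (5.8824)^0.275 = 28.9765 kt
ΔV = 28.9765 − 17.8 = 11.1765 kt

11.18 kt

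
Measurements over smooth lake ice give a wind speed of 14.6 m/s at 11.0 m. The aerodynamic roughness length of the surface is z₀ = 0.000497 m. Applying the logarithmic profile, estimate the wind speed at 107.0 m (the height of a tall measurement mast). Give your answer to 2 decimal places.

Log law: V(z) ∝ ln(z/z₀), so V₂/V₁ = ln(z₂/z₀) / ln(z₁/z₀).
ln(107.0/0.000497) = 12.2797, ln(11.0/0.000497) = 10.0048
V₂ = 14.6 × 12.2797/10.0048 = 14.6 × 1.2274 = 17.9198 m/s

17.92 m/s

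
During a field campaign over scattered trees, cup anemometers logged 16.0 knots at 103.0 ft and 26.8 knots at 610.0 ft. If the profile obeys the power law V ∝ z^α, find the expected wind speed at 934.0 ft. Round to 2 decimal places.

First find α: α = ln(V₂/V₁)/ln(z₂/z₁) = ln(26.8/16.0)/ln(610.0/103.0) = 0.51581/1.77873 = 0.2900
Extrapolate from 610.0 ft to 934.0 ft: V₃ = 26.8 × (934.0/610.0)^0.2900 = 26.8 × 1.1315 = 30.3241 knots

30.32 knots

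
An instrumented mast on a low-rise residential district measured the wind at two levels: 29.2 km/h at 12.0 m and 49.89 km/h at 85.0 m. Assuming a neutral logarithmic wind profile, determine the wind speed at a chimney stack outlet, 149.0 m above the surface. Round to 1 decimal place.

Log law: V ∝ ln(z/z₀). From the pair, with r = V₁/V₂ = 0.58529,
ln z₀ = (ln z₁ − r·ln z₂)/(1 − r) = (2.4849 − 0.58529×4.4427)/0.41471 = -0.2781 → z₀ = 0.7572 m
V₃ = V₁ · ln(z₃/z₀)/ln(z₁/z₀) = 29.2 × 5.2820/2.7630 = 55.8219 km/h

55.8 km/h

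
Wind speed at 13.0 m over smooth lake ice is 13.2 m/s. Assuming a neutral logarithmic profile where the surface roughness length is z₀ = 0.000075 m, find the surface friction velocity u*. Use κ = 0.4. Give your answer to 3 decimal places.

Log law: V(z) = (u*/κ) · ln(z/z₀) ⇒ u* = κ · V / ln(z/z₀)
u* = 0.4 × 13.2 / ln(13.0/0.000075) = 0.4 × 13.2 / 12.0630
   = 5.2800 / 12.0630 = 0.4377 m/s

u* ≈ 0.438 m/s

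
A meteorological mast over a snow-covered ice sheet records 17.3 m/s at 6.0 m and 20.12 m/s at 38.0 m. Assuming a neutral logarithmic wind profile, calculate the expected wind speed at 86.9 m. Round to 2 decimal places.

21.38 m/s

Log law: V ∝ ln(z/z₀). From the pair, with r = V₁/V₂ = 0.85984,
ln z₀ = (ln z₁ − r·ln z₂)/(1 − r) = (1.7918 − 0.85984×3.6376)/0.14016 = -9.5319 → z₀ = 0.00007250 m
V₃ = V₁ · ln(z₃/z₀)/ln(z₁/z₀) = 17.3 × 13.9967/11.3237 = 21.3837 m/s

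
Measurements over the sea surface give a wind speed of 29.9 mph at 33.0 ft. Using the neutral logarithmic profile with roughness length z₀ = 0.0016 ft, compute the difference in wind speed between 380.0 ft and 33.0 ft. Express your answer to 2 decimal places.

Log law: V₂ = V₁ · ln(z₂/z₀)/ln(z₁/z₀) = 29.9 × 12.3779/9.9343 = 37.2549 mph
ΔV = 37.2549 − 29.9 = 7.3549 mph

7.35 mph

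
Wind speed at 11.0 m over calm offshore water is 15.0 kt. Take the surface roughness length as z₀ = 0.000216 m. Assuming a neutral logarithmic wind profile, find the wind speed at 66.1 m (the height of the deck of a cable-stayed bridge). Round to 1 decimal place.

17.5 kt

Log law: V(z) ∝ ln(z/z₀), so V₂/V₁ = ln(z₂/z₀) / ln(z₁/z₀).
ln(66.1/0.000216) = 12.6314, ln(11.0/0.000216) = 10.8381
V₂ = 15.0 × 12.6314/10.8381 = 15.0 × 1.1655 = 17.4819 kt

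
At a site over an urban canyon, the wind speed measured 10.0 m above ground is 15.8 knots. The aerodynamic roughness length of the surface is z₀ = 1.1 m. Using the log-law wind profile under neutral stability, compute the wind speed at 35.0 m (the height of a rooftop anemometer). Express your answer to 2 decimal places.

24.77 knots

Log law: V(z) ∝ ln(z/z₀), so V₂/V₁ = ln(z₂/z₀) / ln(z₁/z₀).
ln(35.0/1.1) = 3.4600, ln(10.0/1.1) = 2.2073
V₂ = 15.8 × 3.4600/2.2073 = 15.8 × 1.5676 = 24.7675 knots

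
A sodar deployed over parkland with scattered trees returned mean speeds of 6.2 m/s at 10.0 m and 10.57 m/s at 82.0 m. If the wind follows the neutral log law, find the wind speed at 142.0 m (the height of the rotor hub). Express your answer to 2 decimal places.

11.71 m/s

Log law: V ∝ ln(z/z₀). From the pair, with r = V₁/V₂ = 0.58657,
ln z₀ = (ln z₁ − r·ln z₂)/(1 − r) = (2.3026 − 0.58657×4.4067)/0.41343 = -0.6827 → z₀ = 0.5053 m
V₃ = V₁ · ln(z₃/z₀)/ln(z₁/z₀) = 6.2 × 5.6385/2.9853 = 11.7104 m/s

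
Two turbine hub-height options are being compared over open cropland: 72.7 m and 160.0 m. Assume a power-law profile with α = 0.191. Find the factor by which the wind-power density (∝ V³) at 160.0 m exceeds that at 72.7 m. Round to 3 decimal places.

1.571

Speed ratio: V_B/V_A = (z_B/z_A)^α = (160.0/72.7)^0.191 = (2.2008)^0.191 = 1.16261
Power-density ratio: P_B/P_A = (V_B/V_A)³ = (1.16261)³ = 1.57145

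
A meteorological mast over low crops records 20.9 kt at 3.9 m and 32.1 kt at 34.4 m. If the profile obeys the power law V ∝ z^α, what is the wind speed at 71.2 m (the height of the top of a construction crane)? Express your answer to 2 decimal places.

First find α: α = ln(V₂/V₁)/ln(z₂/z₁) = ln(32.1/20.9)/ln(34.4/3.9) = 0.42911/2.17708 = 0.1971
Extrapolate from 34.4 m to 71.2 m: V₃ = 32.1 × (71.2/34.4)^0.1971 = 32.1 × 1.1542 = 37.0488 kt

37.05 kt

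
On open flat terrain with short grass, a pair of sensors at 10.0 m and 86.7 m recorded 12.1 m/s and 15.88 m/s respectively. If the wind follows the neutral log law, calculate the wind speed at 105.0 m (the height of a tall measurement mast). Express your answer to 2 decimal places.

Log law: V ∝ ln(z/z₀). From the pair, with r = V₁/V₂ = 0.76196,
ln z₀ = (ln z₁ − r·ln z₂)/(1 − r) = (2.3026 − 0.76196×4.4625)/0.23804 = -4.6113 → z₀ = 0.009939 m
V₃ = V₁ · ln(z₃/z₀)/ln(z₁/z₀) = 12.1 × 9.2652/6.9139 = 16.2152 m/s

16.22 m/s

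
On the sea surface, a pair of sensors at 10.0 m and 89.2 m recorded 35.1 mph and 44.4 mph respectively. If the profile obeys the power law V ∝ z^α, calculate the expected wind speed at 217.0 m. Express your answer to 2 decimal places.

48.85 mph

First find α: α = ln(V₂/V₁)/ln(z₂/z₁) = ln(44.4/35.1)/ln(89.2/10.0) = 0.23504/2.18830 = 0.1074
Extrapolate from 89.2 m to 217.0 m: V₃ = 44.4 × (217.0/89.2)^0.1074 = 44.4 × 1.1002 = 48.8486 mph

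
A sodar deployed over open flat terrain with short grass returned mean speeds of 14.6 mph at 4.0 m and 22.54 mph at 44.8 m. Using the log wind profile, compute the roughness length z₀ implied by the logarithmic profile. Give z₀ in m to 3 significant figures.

z₀ ≈ 0.0471 m

Log law: V(z) ∝ ln(z/z₀). With r = V₁/V₂ = 14.6/22.54 = 0.64774,
r · ln(z₂/z₀) = ln(z₁/z₀) ⇒ ln z₀ = (ln z₁ − r·ln z₂)/(1 − r)
ln z₀ = (1.38629 − 0.64774×3.80221) / 0.35226 = -3.0561
z₀ = exp(-3.0561) = 0.04707 m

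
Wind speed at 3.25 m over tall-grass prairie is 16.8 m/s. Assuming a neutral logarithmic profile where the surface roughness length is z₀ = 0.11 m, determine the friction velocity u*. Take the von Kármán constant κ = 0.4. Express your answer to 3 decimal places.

u* ≈ 1.985 m/s

Log law: V(z) = (u*/κ) · ln(z/z₀) ⇒ u* = κ · V / ln(z/z₀)
u* = 0.4 × 16.8 / ln(3.25/0.11) = 0.4 × 16.8 / 3.3859
   = 6.7200 / 3.3859 = 1.9847 m/s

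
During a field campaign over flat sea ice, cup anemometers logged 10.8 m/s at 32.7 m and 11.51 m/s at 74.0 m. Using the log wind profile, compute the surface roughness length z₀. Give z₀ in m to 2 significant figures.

Log law: V(z) ∝ ln(z/z₀). With r = V₁/V₂ = 10.8/11.51 = 0.93831,
r · ln(z₂/z₀) = ln(z₁/z₀) ⇒ ln z₀ = (ln z₁ − r·ln z₂)/(1 − r)
ln z₀ = (3.48738 − 0.93831×4.30407) / 0.06169 = -8.9355
z₀ = exp(-8.9355) = 0.0001316 m

z₀ ≈ 0.00013 m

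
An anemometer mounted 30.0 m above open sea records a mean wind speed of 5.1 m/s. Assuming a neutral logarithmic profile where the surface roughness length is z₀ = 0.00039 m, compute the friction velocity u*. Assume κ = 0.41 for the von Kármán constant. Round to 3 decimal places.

u* ≈ 0.186 m/s

Log law: V(z) = (u*/κ) · ln(z/z₀) ⇒ u* = κ · V / ln(z/z₀)
u* = 0.41 × 5.1 / ln(30.0/0.00039) = 0.41 × 5.1 / 11.2506
   = 2.0910 / 11.2506 = 0.1859 m/s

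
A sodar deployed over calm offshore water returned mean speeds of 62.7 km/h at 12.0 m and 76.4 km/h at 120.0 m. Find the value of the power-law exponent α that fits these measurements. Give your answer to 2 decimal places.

α ≈ 0.09

Power law: V₂/V₁ = (z₂/z₁)^α ⇒ α = ln(V₂/V₁) / ln(z₂/z₁)
α = ln(76.4/62.7) / ln(120.0/12.0) = ln(1.2185) / ln(10.0000)
  = 0.19762 / 2.30259 = 0.08583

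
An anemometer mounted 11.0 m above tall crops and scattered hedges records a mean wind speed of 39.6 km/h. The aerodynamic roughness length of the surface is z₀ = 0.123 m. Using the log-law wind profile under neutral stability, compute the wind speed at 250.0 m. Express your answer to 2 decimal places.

67.13 km/h

Log law: V(z) ∝ ln(z/z₀), so V₂/V₁ = ln(z₂/z₀) / ln(z₁/z₀).
ln(250.0/0.123) = 7.6170, ln(11.0/0.123) = 4.4935
V₂ = 39.6 × 7.6170/4.4935 = 39.6 × 1.6951 = 67.1273 km/h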